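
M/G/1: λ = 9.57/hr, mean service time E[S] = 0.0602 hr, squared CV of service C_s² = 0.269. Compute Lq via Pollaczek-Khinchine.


ρ = λ·E[S] = 9.57·0.0602 = 0.5761
Lq = ρ²(1+C_s²)/(2(1−ρ)) = 0.3319·(1+0.269)/(2·0.4239)
= 0.3319·1.2690/0.8478 = 0.49682

Final: 0.49682


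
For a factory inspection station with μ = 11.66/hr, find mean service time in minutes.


Mean service time = 1/μ = 1/11.66 hour = 0.08576 hour
In minutes: 0.08576 × 60 = 5.1458 min

Final: 5.1458 min


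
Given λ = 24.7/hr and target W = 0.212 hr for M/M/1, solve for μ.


W = 1/(μ−λ) ⇒ μ − λ = 1/W = 1/0.212 = 4.7170
μ = λ + 1/W = 24.7 + 4.7170 = 29.4170 per hr

Final: 29.4170 /hr


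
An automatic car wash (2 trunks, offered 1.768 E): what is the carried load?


B(2,1.768) = 0.360874 (Erlang-B)
Carried load = a(1 − B) = 1.768·(1 − 0.360874) = 1.768·0.639126 = 1.1300 E

Final: 1.1300 Erlangs


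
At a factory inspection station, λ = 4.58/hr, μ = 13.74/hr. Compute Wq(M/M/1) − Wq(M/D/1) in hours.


ρ = 4.58/13.74 = 0.3333
Wq(M/M/1) = ρ/(μ−λ) = 0.3333/9.16 = 0.03639 hr
Wq(M/D/1) = ρ/(2(μ−λ)) = 0.01820 hr
Savings = 0.03639 − 0.01820 = 0.01820 hr

Final: 0.01820 hr


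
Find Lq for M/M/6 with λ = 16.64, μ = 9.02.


a = λ/μ = 1.8448; ρ = a/6 = 0.3075
P₀ = 0.157916
Lq = P₀·a^c·ρ / (c!·(1−ρ)²) = 0.157916·39.41674·0.3075/(720·0.47960)
= 0.005542

Final: 0.005542


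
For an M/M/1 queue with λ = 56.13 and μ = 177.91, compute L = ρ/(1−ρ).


ρ = λ/μ = 56.13/177.91 = 0.3155
L = ρ/(1−ρ) = 0.3155/(1 − 0.3155) = 0.3155/0.6845 = 0.4609

Final: 0.4609


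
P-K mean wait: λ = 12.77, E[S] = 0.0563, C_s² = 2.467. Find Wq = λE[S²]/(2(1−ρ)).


ρ = λ·E[S] = 12.77·0.0563 = 0.7190
E[S²] = E[S]²(1+C_s²) = 0.0563²·(1+2.467) = 0.010989
Wq = λ·E[S²]/(2(1−ρ)) = 12.77·0.010989/(2·0.2810) = 0.24966 hr

Final: 0.24966 hr


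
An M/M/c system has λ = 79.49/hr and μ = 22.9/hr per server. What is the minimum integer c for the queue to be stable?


Stability requires cμ > λ ⇔ c > λ/μ.
λ/μ = 79.49/22.9 = 3.4712
Minimum integer c = ⌊3.4712⌋ + 1 = 4
Check: 4·22.9 = 91.60 > 79.49, while 3·22.9 = 68.70 ≤ 79.49

Final: 4 servers


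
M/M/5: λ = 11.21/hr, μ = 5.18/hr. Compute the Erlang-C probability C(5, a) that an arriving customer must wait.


a = λ/μ = 2.1641; ρ = a/5 = 0.4328
P₀ = 0.113556 (from M/M/c formula)
C(c,a) = [a^c/(c!(1−ρ))]·P₀ = [47.46563/(120·0.5672)]·0.113556
= 0.69739·0.113556 = 0.079193

Final: 0.079193


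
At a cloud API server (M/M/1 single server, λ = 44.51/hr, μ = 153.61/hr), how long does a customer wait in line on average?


ρ = 44.51/153.61 = 0.2898
Wq = ρ/(μ−λ) = 0.2898/(153.61 − 44.51) = 0.2898/109.10 = 0.002656 hr

Final: 0.002656 hr


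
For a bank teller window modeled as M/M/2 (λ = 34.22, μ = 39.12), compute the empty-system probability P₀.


a = λ/μ = 34.22/39.12 = 0.8747; ρ = a/c = 0.4374
Σ_{k=0}^{1} a^k/k! (terms k=0..1) = 1.00000 + 0.87474 = 1.87474
Tail: a^2/(2!(1−ρ)) = 0.76518/(2·0.5626) = 0.68000
P₀ = 1/(1.87474 + 0.68000) = 1/2.55475 = 0.391428

Final: 0.391428


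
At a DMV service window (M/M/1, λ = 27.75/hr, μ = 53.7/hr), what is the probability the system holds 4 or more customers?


ρ = 27.75/53.7 = 0.5168
P(N ≥ n) = ρ^n = 0.5168^4 = 0.071311

Final: 0.071311


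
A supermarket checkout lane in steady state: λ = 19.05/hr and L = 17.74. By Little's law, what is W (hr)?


W = L/λ = 17.74/19.05 = 0.9312 hr

Final: 0.9312 hr


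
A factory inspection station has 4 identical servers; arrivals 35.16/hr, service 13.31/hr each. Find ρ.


ρ = λ/(cμ) = 35.16/(4·13.31) = 35.16/53.24 = 0.6604

Final: 0.6604


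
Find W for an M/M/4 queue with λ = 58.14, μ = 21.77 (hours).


a = 2.6706; ρ = 0.6677; P₀ = 0.059562
Lq = P₀·a^c·ρ/(c!(1−ρ)²) = 0.76316
Wq = Lq/λ = 0.76316/58.14 = 0.01313 hr
W = Wq + 1/μ = 0.01313 + 0.04593 = 0.05906 hr

Final: 0.05906 hr


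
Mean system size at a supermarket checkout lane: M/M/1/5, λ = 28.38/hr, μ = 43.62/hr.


ρ = 28.38/43.62 = 0.6506
L = ρ[1 − (K+1)ρ^K + Kρ^(K+1)] / [(1−ρ)(1−ρ^(K+1))]
Numerator: 0.6506·(1 − 6·0.116583 + 5·0.075851) = 0.442264
Denominator: (0.3494)·(0.924149) = 0.322880
L = 0.442264/0.322880 = 1.3697

Final: 1.3697


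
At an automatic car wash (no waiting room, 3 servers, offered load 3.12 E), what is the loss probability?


B(c,a) = (a^c/c!) / Σ_{k=0}^{c} a^k/k!
a^3/3! = 5.061888
Σ terms (k=0..3): 1.00000 + 3.12000 + 4.86720 + 5.06189 = 14.049088
B = 5.061888/14.049088 = 0.360300

Final: 0.360300


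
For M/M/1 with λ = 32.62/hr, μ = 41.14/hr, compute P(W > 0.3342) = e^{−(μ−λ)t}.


W ~ Exponential(μ−λ) for M/M/1.
μ − λ = 41.14 − 32.62 = 8.5200
P(W > t) = e^{−(μ−λ)t} = e^{−2.8474} = 0.057996

Final: 0.057996


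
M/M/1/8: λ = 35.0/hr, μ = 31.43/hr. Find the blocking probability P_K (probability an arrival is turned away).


ρ = λ/μ = 35.0/31.43 = 1.1136
P_K = (1−ρ)ρ^K/(1−ρ^(K+1)) = (-0.1136·2.364772)/(1 − 2.633377)
= -0.268604/-1.633377 = 0.164447

Final: 0.164447


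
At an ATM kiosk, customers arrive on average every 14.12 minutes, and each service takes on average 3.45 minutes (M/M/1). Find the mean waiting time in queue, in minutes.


λ = 60/14.12 = 4.2493 /hr
μ = 60/3.45 = 17.3913 /hr
ρ = λ/μ = 4.2493/17.3913 = 0.2443
Wq = ρ/(μ−λ) = 0.2443/(17.3913−4.2493) = 0.01859 hr
In minutes: 0.01859·60 = 1.116 min

Final: 1.116 min


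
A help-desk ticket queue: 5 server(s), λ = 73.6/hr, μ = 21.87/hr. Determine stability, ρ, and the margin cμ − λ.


Total capacity cμ = 5·21.87 = 109.35/hr
ρ = λ/(cμ) = 73.6/109.35 = 0.6731
Stable ⇔ ρ < 1: YES
Spare capacity = cμ − λ = 109.35 − 73.6 = 35.75/hr

Final: ρ = 0.6731; stable; margin = 35.75/hr


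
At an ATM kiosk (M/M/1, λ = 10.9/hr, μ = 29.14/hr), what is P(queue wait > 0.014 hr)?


ρ = 10.9/29.14 = 0.3741
P(Wq > t) = ρ·e^{−(μ−λ)t} = 0.3741·e^{−0.2554}
= 0.3741·0.774638 = 0.289758

Final: 0.289758


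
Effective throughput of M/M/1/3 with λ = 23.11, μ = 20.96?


ρ = 1.1026; P_K = (1−ρ)ρ^3/(1−ρ^4) = 0.287719
λ_eff = λ(1 − P_K) = 23.11·(1 − 0.287719) = 23.11·0.712281 = 16.4608 /hr

Final: 16.4608 /hr


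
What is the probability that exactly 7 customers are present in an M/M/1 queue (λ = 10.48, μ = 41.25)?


ρ = 10.48/41.25 = 0.2541
P_n = (1−ρ)·ρ^n = (1 − 0.2541)·0.2541^7 = 0.7459·0.00006832 = 0.00005096

Final: 0.00005096


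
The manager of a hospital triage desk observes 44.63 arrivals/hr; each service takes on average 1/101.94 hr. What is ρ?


ρ = λ/μ = 44.63/101.94 = 0.4378

Final: 0.4378


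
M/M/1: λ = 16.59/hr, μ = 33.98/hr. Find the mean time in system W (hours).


W = 1/(μ−λ) = 1/(33.98 − 16.59) = 1/17.39 = 0.05750 hr

Final: 0.05750 hr


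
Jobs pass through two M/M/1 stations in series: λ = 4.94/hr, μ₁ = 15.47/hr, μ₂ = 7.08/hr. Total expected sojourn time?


Each node sees arrival rate λ = 4.94/hr (tandem ⇒ throughput preserved).
W₁ = 1/(μ₁−λ) = 1/(15.47−4.94) = 0.09497 hr
W₂ = 1/(μ₂−λ) = 1/(7.08−4.94) = 0.46729 hr
W_total = W₁ + W₂ = 0.09497 + 0.46729 = 0.56226 hr

Final: 0.56226 hr


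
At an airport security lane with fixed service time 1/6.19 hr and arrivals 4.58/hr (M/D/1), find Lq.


ρ = 4.58/6.19 = 0.7399
M/D/1: Lq = ρ²/(2(1−ρ)) = 0.5475/(2·0.2601) = 1.05241

Final: 1.05241


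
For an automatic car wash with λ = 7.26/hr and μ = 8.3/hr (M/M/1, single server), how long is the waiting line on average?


ρ = 7.26/8.3 = 0.8747
Lq = ρ²/(1−ρ) = 0.7651/0.1253 = 6.1061

Final: 6.1061


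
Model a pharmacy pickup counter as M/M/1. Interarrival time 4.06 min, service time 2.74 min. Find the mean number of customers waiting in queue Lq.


λ = 60/4.06 = 14.7783 /hr
μ = 60/2.74 = 21.8978 /hr
ρ = λ/μ = 14.7783/21.8978 = 0.6749
Lq = ρ²/(1−ρ) = 0.4555/0.3251 = 1.4009

Final: 1.4009


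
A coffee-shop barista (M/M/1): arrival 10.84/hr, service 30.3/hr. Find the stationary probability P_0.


ρ = 10.84/30.3 = 0.3578
P_n = (1−ρ)·ρ^n = (1 − 0.3578)·0.3578^0 = 0.6422·1.000000 = 0.642244

Final: 0.642244


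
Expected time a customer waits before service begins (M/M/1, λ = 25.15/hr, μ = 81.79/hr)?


ρ = 25.15/81.79 = 0.3075
Wq = ρ/(μ−λ) = 0.3075/(81.79 − 25.15) = 0.3075/56.64 = 0.005429 hr

Final: 0.005429 hr


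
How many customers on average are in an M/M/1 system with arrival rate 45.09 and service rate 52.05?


ρ = λ/μ = 45.09/52.05 = 0.8663
L = ρ/(1−ρ) = 0.8663/(1 − 0.8663) = 0.8663/0.1337 = 6.4784

Final: 6.4784


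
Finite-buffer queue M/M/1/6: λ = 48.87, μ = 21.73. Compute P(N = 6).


ρ = λ/μ = 48.87/21.73 = 2.2490
P_K = (1−ρ)ρ^K/(1−ρ^(K+1)) = (-1.2490·129.388499)/(1 − 290.990150)
= -161.601651/-289.990150 = 0.557266

Final: 0.557266


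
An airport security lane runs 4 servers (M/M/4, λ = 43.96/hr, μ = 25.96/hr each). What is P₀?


a = λ/μ = 43.96/25.96 = 1.6934; ρ = a/c = 0.4233
Σ_{k=0}^{3} a^k/k! (terms k=0..3) = 1.00000 + 1.69337 + 1.43376 + 0.80930 = 4.93643
Tail: a^4/(4!(1−ρ)) = 8.22265/(24·0.5767) = 0.59413
P₀ = 1/(4.93643 + 0.59413) = 1/5.53056 = 0.180813

Final: 0.180813


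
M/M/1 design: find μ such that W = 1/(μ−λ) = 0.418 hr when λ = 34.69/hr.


W = 1/(μ−λ) ⇒ μ − λ = 1/W = 1/0.418 = 2.3923
μ = λ + 1/W = 34.69 + 2.3923 = 37.0823 per hr

Final: 37.0823 /hr


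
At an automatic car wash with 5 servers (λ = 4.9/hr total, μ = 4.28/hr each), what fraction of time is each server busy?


ρ = λ/(cμ) = 4.9/(5·4.28) = 4.9/21.40 = 0.2290

Final: 0.2290


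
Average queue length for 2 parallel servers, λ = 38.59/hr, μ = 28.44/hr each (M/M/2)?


a = λ/μ = 1.3569; ρ = a/2 = 0.6784
P₀ = 0.191579
Lq = P₀·a^c·ρ / (c!·(1−ρ)²) = 0.191579·1.84116·0.6784/(2·0.10340)
= 1.15722

Final: 1.15722


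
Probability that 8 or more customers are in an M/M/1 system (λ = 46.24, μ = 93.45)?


ρ = 46.24/93.45 = 0.4948
P(N ≥ n) = ρ^n = 0.4948^8 = 0.003593

Final: 0.003593


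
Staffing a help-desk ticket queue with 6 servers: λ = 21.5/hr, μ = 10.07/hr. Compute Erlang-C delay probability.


a = λ/μ = 2.1351; ρ = a/6 = 0.3558
P₀ = 0.117978 (from M/M/c formula)
C(c,a) = [a^c/(c!(1−ρ))]·P₀ = [94.72267/(720·0.6442)]·0.117978
= 0.20423·0.117978 = 0.024095

Final: 0.024095


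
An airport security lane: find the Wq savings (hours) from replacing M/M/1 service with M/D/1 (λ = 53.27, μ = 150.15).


ρ = 53.27/150.15 = 0.3548
Wq(M/M/1) = ρ/(μ−λ) = 0.3548/96.88 = 0.003662 hr
Wq(M/D/1) = ρ/(2(μ−λ)) = 0.001831 hr
Savings = 0.003662 − 0.001831 = 0.001831 hr

Final: 0.001831 hr


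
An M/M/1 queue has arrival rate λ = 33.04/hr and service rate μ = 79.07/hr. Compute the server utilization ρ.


ρ = λ/μ = 33.04/79.07 = 0.4179

Final: 0.4179


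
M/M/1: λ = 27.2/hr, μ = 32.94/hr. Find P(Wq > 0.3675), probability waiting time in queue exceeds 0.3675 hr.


ρ = 27.2/32.94 = 0.8257
P(Wq > t) = ρ·e^{−(μ−λ)t} = 0.8257·e^{−2.1094}
= 0.8257·0.121305 = 0.100167

Final: 0.100167


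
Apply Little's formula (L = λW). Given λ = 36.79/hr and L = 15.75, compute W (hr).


W = L/λ = 15.75/36.79 = 0.4281 hr

Final: 0.4281 hr


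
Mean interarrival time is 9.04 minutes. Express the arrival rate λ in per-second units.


λ = 1/(interarrival time) in consistent units.
1 second = 0.0166667 min, so λ = 0.0166667/9.04 = 0.001844 per second

Final: 0.001844 /sec


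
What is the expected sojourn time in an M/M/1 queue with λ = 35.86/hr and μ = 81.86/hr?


W = 1/(μ−λ) = 1/(81.86 − 35.86) = 1/46.00 = 0.02174 hr

Final: 0.02174 hr


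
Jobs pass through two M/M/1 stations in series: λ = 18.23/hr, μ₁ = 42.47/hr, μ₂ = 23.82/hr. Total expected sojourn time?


Each node sees arrival rate λ = 18.23/hr (tandem ⇒ throughput preserved).
W₁ = 1/(μ₁−λ) = 1/(42.47−18.23) = 0.04125 hr
W₂ = 1/(μ₂−λ) = 1/(23.82−18.23) = 0.17889 hr
W_total = W₁ + W₂ = 0.04125 + 0.17889 = 0.22015 hr

Final: 0.22015 hr


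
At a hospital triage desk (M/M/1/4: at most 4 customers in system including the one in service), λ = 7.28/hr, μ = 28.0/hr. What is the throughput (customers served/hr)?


ρ = 0.2600; P_K = (1−ρ)ρ^4/(1−ρ^5) = 0.003386
λ_eff = λ(1 − P_K) = 7.28·(1 − 0.003386) = 7.28·0.996614 = 7.2554 /hr

Final: 7.2554 /hr


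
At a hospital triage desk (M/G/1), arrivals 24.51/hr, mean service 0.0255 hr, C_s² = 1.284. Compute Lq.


ρ = λ·E[S] = 24.51·0.0255 = 0.6250
Lq = ρ²(1+C_s²)/(2(1−ρ)) = 0.3906·(1+1.284)/(2·0.3750)
= 0.3906·2.2840/0.7500 = 1.18962

Final: 1.18962


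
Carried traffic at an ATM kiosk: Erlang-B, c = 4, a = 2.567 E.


B(4,2.567) = 0.157458 (Erlang-B)
Carried load = a(1 − B) = 2.567·(1 − 0.157458) = 2.567·0.842542 = 2.1628 E

Final: 2.1628 Erlangs


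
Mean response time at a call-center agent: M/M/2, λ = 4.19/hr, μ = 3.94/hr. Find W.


a = 1.0635; ρ = 0.5317; P₀ = 0.305717
Lq = P₀·a^c·ρ/(c!(1−ρ)²) = 0.41919
Wq = Lq/λ = 0.41919/4.19 = 0.10005 hr
W = Wq + 1/μ = 0.10005 + 0.25381 = 0.35385 hr

Final: 0.35385 hr


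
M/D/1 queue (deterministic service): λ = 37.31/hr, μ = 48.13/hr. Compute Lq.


ρ = 37.31/48.13 = 0.7752
M/D/1: Lq = ρ²/(2(1−ρ)) = 0.6009/(2·0.2248) = 1.33653

Final: 1.33653


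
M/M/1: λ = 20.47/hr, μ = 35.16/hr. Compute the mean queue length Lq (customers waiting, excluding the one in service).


ρ = 20.47/35.16 = 0.5822
Lq = ρ²/(1−ρ) = 0.3390/0.4178 = 0.8113

Final: 0.8113


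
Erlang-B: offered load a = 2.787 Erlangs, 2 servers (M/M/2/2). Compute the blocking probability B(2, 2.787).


B(c,a) = (a^c/c!) / Σ_{k=0}^{c} a^k/k!
a^2/2! = 3.883684
Σ terms (k=0..2): 1.00000 + 2.78700 + 3.88368 = 7.670685
B = 3.883684/7.670685 = 0.506302

Final: 0.506302


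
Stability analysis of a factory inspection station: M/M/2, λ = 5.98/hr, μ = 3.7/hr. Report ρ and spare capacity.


Total capacity cμ = 2·3.7 = 7.40/hr
ρ = λ/(cμ) = 5.98/7.40 = 0.8081
Stable ⇔ ρ < 1: YES
Spare capacity = cμ − λ = 7.40 − 5.98 = 1.42/hr

Final: ρ = 0.8081; stable; margin = 1.42/hr


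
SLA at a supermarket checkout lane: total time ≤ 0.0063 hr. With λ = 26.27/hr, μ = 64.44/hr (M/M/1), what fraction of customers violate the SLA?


W ~ Exponential(μ−λ) for M/M/1.
μ − λ = 64.44 − 26.27 = 38.1700
P(W > t) = e^{−(μ−λ)t} = e^{−0.2405} = 0.786257

Final: 0.786257


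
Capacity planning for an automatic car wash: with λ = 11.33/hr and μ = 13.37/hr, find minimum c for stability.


Stability requires cμ > λ ⇔ c > λ/μ.
λ/μ = 11.33/13.37 = 0.8474
Minimum integer c = ⌊0.8474⌋ + 1 = 1
Check: 1·13.37 = 13.37 > 11.33, while 0·13.37 = 0.00 ≤ 11.33

Final: 1 servers


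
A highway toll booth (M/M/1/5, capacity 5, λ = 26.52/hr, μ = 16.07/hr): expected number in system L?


ρ = 26.52/16.07 = 1.6503
L = ρ[1 − (K+1)ρ^K + Kρ^(K+1)] / [(1−ρ)(1−ρ^(K+1))]
Numerator: 1.6503·(1 − 6·12.240192 + 5·20.199744) = 47.127985
Denominator: (-0.6503)·(-19.199744) = 12.485210
L = 47.127985/12.485210 = 3.7747

Final: 3.7747


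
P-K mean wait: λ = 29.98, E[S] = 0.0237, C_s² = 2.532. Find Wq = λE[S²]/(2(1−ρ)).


ρ = λ·E[S] = 29.98·0.0237 = 0.7105
E[S²] = E[S]²(1+C_s²) = 0.0237²·(1+2.532) = 0.001984
Wq = λ·E[S²]/(2(1−ρ)) = 29.98·0.001984/(2·0.2895) = 0.10273 hr

Final: 0.10273 hr


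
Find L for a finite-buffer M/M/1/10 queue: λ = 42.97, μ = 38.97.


ρ = 42.97/38.97 = 1.1026
L = ρ[1 − (K+1)ρ^K + Kρ^(K+1)] / [(1−ρ)(1−ρ^(K+1))]
Numerator: 1.1026·(1 − 11·2.656743 + 10·2.929439) = 1.180070
Denominator: (-0.1026)·(-1.929439) = 0.198043
L = 1.180070/0.198043 = 5.9586

Final: 5.9586


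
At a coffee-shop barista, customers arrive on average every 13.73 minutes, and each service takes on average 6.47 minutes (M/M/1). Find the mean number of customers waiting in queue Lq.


λ = 60/13.73 = 4.3700 /hr
μ = 60/6.47 = 9.2736 /hr
ρ = λ/μ = 4.3700/9.2736 = 0.4712
Lq = ρ²/(1−ρ) = 0.2221/0.5288 = 0.4200

Final: 0.4200


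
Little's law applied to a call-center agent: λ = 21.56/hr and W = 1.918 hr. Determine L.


L = λW = 21.56·1.918 = 41.3521

Final: 41.3521


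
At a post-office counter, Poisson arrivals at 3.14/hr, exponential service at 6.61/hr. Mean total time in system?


W = 1/(μ−λ) = 1/(6.61 − 3.14) = 1/3.47 = 0.2882 hr

Final: 0.2882 hr


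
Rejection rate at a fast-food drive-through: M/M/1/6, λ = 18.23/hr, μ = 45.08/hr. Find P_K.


ρ = λ/μ = 18.23/45.08 = 0.4044
P_K = (1−ρ)ρ^K/(1−ρ^(K+1)) = (0.5956·0.004373)/(1 − 0.001769)
= 0.002605/0.998231 = 0.002609

Final: 0.002609


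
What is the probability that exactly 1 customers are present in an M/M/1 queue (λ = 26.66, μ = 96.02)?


ρ = 26.66/96.02 = 0.2777
P_n = (1−ρ)·ρ^n = (1 − 0.2777)·0.2777^1 = 0.7223·0.277650 = 0.200561

Final: 0.200561


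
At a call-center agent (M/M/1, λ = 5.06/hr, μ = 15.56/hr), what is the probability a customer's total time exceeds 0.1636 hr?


W ~ Exponential(μ−λ) for M/M/1.
μ − λ = 15.56 − 5.06 = 10.5000
P(W > t) = e^{−(μ−λ)t} = e^{−1.7178} = 0.179461

Final: 0.179461


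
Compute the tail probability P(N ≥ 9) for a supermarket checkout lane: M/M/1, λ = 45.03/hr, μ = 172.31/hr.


ρ = 45.03/172.31 = 0.2613
P(N ≥ n) = ρ^n = 0.2613^9 = 0.000005685

Final: 0.000005685


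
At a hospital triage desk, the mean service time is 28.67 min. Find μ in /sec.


μ = 1/(service time) in consistent units.
1 second = 0.0166667 min, so μ = 0.0166667/28.67 = 0.0005813 per second

Final: 0.0005813 /sec


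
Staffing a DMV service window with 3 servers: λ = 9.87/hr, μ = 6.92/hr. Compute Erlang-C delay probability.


a = λ/μ = 1.4263; ρ = a/3 = 0.4754
P₀ = 0.229076 (from M/M/c formula)
C(c,a) = [a^c/(c!(1−ρ))]·P₀ = [2.90157/(6·0.5246)]·0.229076
= 0.92189·0.229076 = 0.211184

Final: 0.211184


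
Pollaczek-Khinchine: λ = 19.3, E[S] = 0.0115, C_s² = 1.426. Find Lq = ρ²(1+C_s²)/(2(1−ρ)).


ρ = λ·E[S] = 19.3·0.0115 = 0.2220
Lq = ρ²(1+C_s²)/(2(1−ρ)) = 0.04926·(1+1.426)/(2·0.7781)
= 0.04926·2.4260/1.5561 = 0.07680

Final: 0.07680


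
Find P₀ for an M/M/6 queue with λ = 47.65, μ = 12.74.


a = λ/μ = 47.65/12.74 = 3.7402; ρ = a/c = 0.6234
Σ_{k=0}^{5} a^k/k! (terms k=0..5) = 1.00000 + 3.74019 + 6.99450 + 8.72025 + 8.15385 + 6.09939 = 34.70818
Tail: a^6/(6!(1−ρ)) = 2737.54245/(720·0.3766) = 10.09502
P₀ = 1/(34.70818 + 10.09502) = 1/44.80321 = 0.022320

Final: 0.022320


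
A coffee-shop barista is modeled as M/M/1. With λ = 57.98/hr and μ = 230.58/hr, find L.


ρ = λ/μ = 57.98/230.58 = 0.2515
L = ρ/(1−ρ) = 0.2515/(1 − 0.2515) = 0.2515/0.7485 = 0.3359

Final: 0.3359


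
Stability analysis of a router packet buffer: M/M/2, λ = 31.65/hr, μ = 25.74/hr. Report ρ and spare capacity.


Total capacity cμ = 2·25.74 = 51.48/hr
ρ = λ/(cμ) = 31.65/51.48 = 0.6148
Stable ⇔ ρ < 1: YES
Spare capacity = cμ − λ = 51.48 − 31.65 = 19.83/hr

Final: ρ = 0.6148; stable; margin = 19.83/hr


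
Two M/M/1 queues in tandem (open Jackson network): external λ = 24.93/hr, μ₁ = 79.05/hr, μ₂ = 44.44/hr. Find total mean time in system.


Each node sees arrival rate λ = 24.93/hr (tandem ⇒ throughput preserved).
W₁ = 1/(μ₁−λ) = 1/(79.05−24.93) = 0.01848 hr
W₂ = 1/(μ₂−λ) = 1/(44.44−24.93) = 0.05126 hr
W_total = W₁ + W₂ = 0.01848 + 0.05126 = 0.06973 hr

Final: 0.06973 hr


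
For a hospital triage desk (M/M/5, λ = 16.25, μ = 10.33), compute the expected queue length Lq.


a = λ/μ = 1.5731; ρ = a/5 = 0.3146
P₀ = 0.206977
Lq = P₀·a^c·ρ / (c!·(1−ρ)²) = 0.206977·9.63308·0.3146/(120·0.46975)
= 0.01113

Final: 0.01113


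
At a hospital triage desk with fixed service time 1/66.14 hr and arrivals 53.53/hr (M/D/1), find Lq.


ρ = 53.53/66.14 = 0.8093
M/D/1: Lq = ρ²/(2(1−ρ)) = 0.6550/(2·0.1907) = 1.71785

Final: 1.71785


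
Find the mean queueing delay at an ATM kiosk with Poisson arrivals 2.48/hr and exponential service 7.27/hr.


ρ = 2.48/7.27 = 0.3411
Wq = ρ/(μ−λ) = 0.3411/(7.27 − 2.48) = 0.3411/4.79 = 0.07122 hr

Final: 0.07122 hr


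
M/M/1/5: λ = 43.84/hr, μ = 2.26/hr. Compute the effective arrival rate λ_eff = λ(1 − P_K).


ρ = 19.3982; P_K = (1−ρ)ρ^5/(1−ρ^6) = 0.948449
λ_eff = λ(1 − P_K) = 43.84·(1 − 0.948449) = 43.84·0.051551 = 2.2600 /hr

Final: 2.2600 /hr


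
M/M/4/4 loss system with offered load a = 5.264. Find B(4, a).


B(c,a) = (a^c/c!) / Σ_{k=0}^{c} a^k/k!
a^4/4! = 31.992802
Σ terms (k=0..4): 1.00000 + 5.26400 + 13.85485 + 24.31064 + 31.99280 = 76.422290
B = 31.992802/76.422290 = 0.418632

Final: 0.418632


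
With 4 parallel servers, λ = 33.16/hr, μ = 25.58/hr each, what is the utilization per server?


ρ = λ/(cμ) = 33.16/(4·25.58) = 33.16/102.32 = 0.3241

Final: 0.3241


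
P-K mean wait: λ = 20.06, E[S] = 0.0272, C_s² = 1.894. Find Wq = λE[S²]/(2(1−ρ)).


ρ = λ·E[S] = 20.06·0.0272 = 0.5456
E[S²] = E[S]²(1+C_s²) = 0.0272²·(1+1.894) = 0.002141
Wq = λ·E[S²]/(2(1−ρ)) = 20.06·0.002141/(2·0.4544) = 0.04726 hr

Final: 0.04726 hr


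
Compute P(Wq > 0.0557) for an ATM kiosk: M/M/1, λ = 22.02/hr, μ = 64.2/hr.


ρ = 22.02/64.2 = 0.3430
P(Wq > t) = ρ·e^{−(μ−λ)t} = 0.3430·e^{−2.3494}
= 0.3430·0.095424 = 0.032730

Final: 0.032730


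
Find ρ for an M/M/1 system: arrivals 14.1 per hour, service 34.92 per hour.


ρ = λ/μ = 14.1/34.92 = 0.4038

Final: 0.4038


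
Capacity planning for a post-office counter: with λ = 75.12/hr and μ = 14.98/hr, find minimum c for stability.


Stability requires cμ > λ ⇔ c > λ/μ.
λ/μ = 75.12/14.98 = 5.0147
Minimum integer c = ⌊5.0147⌋ + 1 = 6
Check: 6·14.98 = 89.88 > 75.12, while 5·14.98 = 74.90 ≤ 75.12

Final: 6 servers


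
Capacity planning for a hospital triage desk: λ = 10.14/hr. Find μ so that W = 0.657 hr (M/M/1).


W = 1/(μ−λ) ⇒ μ − λ = 1/W = 1/0.657 = 1.5221
μ = λ + 1/W = 10.14 + 1.5221 = 11.6621 per hr

Final: 11.6621 /hr


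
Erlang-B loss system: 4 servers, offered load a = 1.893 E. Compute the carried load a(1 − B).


B(4,1.893) = 0.084255 (Erlang-B)
Carried load = a(1 − B) = 1.893·(1 − 0.084255) = 1.893·0.915745 = 1.7335 E

Final: 1.7335 Erlangs


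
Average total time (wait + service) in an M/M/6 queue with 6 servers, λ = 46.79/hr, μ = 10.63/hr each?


a = 4.4017; ρ = 0.7336; P₀ = 0.010348
Lq = P₀·a^c·ρ/(c!(1−ρ)²) = 1.08070
Wq = Lq/λ = 1.08070/46.79 = 0.02310 hr
W = Wq + 1/μ = 0.02310 + 0.09407 = 0.11717 hr

Final: 0.11717 hr


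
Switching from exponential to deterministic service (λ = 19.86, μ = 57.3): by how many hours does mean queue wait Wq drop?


ρ = 19.86/57.3 = 0.3466
Wq(M/M/1) = ρ/(μ−λ) = 0.3466/37.44 = 0.009257 hr
Wq(M/D/1) = ρ/(2(μ−λ)) = 0.004629 hr
Savings = 0.009257 − 0.004629 = 0.004629 hr

Final: 0.004629 hr


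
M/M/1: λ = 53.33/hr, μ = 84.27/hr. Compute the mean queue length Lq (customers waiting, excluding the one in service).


ρ = 53.33/84.27 = 0.6328
Lq = ρ²/(1−ρ) = 0.4005/0.3672 = 1.0908

Final: 1.0908


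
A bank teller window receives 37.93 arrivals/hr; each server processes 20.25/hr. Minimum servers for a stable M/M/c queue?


Stability requires cμ > λ ⇔ c > λ/μ.
λ/μ = 37.93/20.25 = 1.8731
Minimum integer c = ⌊1.8731⌋ + 1 = 2
Check: 2·20.25 = 40.50 > 37.93, while 1·20.25 = 20.25 ≤ 37.93

Final: 2 servers


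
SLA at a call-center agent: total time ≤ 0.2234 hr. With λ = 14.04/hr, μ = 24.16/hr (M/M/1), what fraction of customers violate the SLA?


W ~ Exponential(μ−λ) for M/M/1.
μ − λ = 24.16 − 14.04 = 10.1200
P(W > t) = e^{−(μ−λ)t} = e^{−2.2608} = 0.104266

Final: 0.104266


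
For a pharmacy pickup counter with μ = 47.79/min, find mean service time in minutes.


Mean service time = 1/μ = 1/47.79 minute = 0.02092 minute
In minutes: 0.02092 × 1 = 0.02092 min

Final: 0.02092 min


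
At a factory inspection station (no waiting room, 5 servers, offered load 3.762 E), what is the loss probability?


B(c,a) = (a^c/c!) / Σ_{k=0}^{c} a^k/k!
a^5/5! = 6.279321
Σ terms (k=0..5): 1.00000 + 3.76200 + 7.07632 + 8.87371 + 8.34572 + 6.27932 = 35.337073
B = 6.279321/35.337073 = 0.177698

Final: 0.177698


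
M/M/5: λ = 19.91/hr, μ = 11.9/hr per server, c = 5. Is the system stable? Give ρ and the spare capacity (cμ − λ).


Total capacity cμ = 5·11.9 = 59.50/hr
ρ = λ/(cμ) = 19.91/59.50 = 0.3346
Stable ⇔ ρ < 1: YES
Spare capacity = cμ − λ = 59.50 − 19.91 = 39.59/hr

Final: ρ = 0.3346; stable; margin = 39.59/hr


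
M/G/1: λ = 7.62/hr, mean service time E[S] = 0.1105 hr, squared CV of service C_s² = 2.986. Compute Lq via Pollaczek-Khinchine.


ρ = λ·E[S] = 7.62·0.1105 = 0.8420
Lq = ρ²(1+C_s²)/(2(1−ρ)) = 0.7090·(1+2.986)/(2·0.1580)
= 0.7090·3.9860/0.3160 = 8.94360

Final: 8.94360


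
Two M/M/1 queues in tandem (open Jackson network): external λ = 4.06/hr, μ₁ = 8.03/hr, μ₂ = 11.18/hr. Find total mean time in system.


Each node sees arrival rate λ = 4.06/hr (tandem ⇒ throughput preserved).
W₁ = 1/(μ₁−λ) = 1/(8.03−4.06) = 0.25189 hr
W₂ = 1/(μ₂−λ) = 1/(11.18−4.06) = 0.14045 hr
W_total = W₁ + W₂ = 0.25189 + 0.14045 = 0.39234 hr

Final: 0.39234 hr


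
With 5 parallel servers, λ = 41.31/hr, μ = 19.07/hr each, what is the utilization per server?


ρ = λ/(cμ) = 41.31/(5·19.07) = 41.31/95.35 = 0.4332

Final: 0.4332


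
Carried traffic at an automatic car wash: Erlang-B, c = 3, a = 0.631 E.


B(3,0.631) = 0.022369 (Erlang-B)
Carried load = a(1 − B) = 0.631·(1 − 0.022369) = 0.631·0.977631 = 0.6169 E

Final: 0.6169 Erlangs


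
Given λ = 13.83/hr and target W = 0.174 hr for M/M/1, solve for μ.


W = 1/(μ−λ) ⇒ μ − λ = 1/W = 1/0.174 = 5.7471
μ = λ + 1/W = 13.83 + 5.7471 = 19.5771 per hr

Final: 19.5771 /hr


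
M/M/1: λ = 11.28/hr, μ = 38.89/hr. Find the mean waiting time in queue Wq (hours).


ρ = 11.28/38.89 = 0.2900
Wq = ρ/(μ−λ) = 0.2900/(38.89 − 11.28) = 0.2900/27.61 = 0.01051 hr

Final: 0.01051 hr


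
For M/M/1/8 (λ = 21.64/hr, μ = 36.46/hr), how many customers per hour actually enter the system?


ρ = 0.5935; P_K = (1−ρ)ρ^8/(1−ρ^9) = 0.006317
λ_eff = λ(1 − P_K) = 21.64·(1 − 0.006317) = 21.64·0.993683 = 21.5033 /hr

Final: 21.5033 /hr


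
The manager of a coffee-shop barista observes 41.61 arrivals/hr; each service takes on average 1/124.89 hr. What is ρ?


ρ = λ/μ = 41.61/124.89 = 0.3332

Final: 0.3332


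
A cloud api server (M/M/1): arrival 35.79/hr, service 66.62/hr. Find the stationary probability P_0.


ρ = 35.79/66.62 = 0.5372
P_n = (1−ρ)·ρ^n = (1 − 0.5372)·0.5372^0 = 0.4628·1.000000 = 0.462774

Final: 0.462774


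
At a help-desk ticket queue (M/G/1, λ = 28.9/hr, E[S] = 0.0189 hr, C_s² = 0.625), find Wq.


ρ = λ·E[S] = 28.9·0.0189 = 0.5462
E[S²] = E[S]²(1+C_s²) = 0.0189²·(1+0.625) = 0.0005805
Wq = λ·E[S²]/(2(1−ρ)) = 28.9·0.0005805/(2·0.4538) = 0.01848 hr

Final: 0.01848 hr


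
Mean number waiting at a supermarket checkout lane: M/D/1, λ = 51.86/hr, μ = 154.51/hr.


ρ = 51.86/154.51 = 0.3356
M/D/1: Lq = ρ²/(2(1−ρ)) = 0.1127/(2·0.6644) = 0.08479

Final: 0.08479


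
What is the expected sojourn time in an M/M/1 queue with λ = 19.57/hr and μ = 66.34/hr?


W = 1/(μ−λ) = 1/(66.34 − 19.57) = 1/46.77 = 0.02138 hr

Final: 0.02138 hr


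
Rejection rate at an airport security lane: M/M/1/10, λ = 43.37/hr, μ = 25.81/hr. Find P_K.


ρ = λ/μ = 43.37/25.81 = 1.6804
P_K = (1−ρ)ρ^K/(1−ρ^(K+1)) = (-0.6804·179.479221)/(1 − 301.589067)
= -122.109846/-300.589067 = 0.406235

Final: 0.406235


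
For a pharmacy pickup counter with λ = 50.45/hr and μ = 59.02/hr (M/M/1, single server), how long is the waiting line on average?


ρ = 50.45/59.02 = 0.8548
Lq = ρ²/(1−ρ) = 0.7307/0.1452 = 5.0320

Final: 5.0320


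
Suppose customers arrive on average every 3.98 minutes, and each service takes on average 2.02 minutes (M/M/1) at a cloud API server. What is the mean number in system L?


λ = 60/3.98 = 15.0754 /hr
μ = 60/2.02 = 29.7030 /hr
ρ = λ/μ = 15.0754/29.7030 = 0.5075
L = ρ/(1−ρ) = 0.5075/0.4925 = 1.0306

Final: 1.0306


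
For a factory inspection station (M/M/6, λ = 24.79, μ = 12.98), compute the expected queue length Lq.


a = λ/μ = 1.9099; ρ = a/6 = 0.3183
P₀ = 0.147936
Lq = P₀·a^c·ρ / (c!·(1−ρ)²) = 0.147936·48.53008·0.3183/(720·0.46470)
= 0.006830

Final: 0.006830


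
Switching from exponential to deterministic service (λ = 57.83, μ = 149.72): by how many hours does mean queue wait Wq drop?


ρ = 57.83/149.72 = 0.3863
Wq(M/M/1) = ρ/(μ−λ) = 0.3863/91.89 = 0.004203 hr
Wq(M/D/1) = ρ/(2(μ−λ)) = 0.002102 hr
Savings = 0.004203 − 0.002102 = 0.002102 hr

Final: 0.002102 hr


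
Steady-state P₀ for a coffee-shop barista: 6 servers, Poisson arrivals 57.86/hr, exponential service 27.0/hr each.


a = λ/μ = 57.86/27.0 = 2.1430; ρ = a/c = 0.3572
Σ_{k=0}^{5} a^k/k! (terms k=0..5) = 1.00000 + 2.14296 + 2.29615 + 1.64018 + 0.87871 + 0.37661 = 8.33462
Tail: a^6/(6!(1−ρ)) = 96.84741/(720·0.6428) = 0.20924
P₀ = 1/(8.33462 + 0.20924) = 1/8.54386 = 0.117043

Final: 0.117043


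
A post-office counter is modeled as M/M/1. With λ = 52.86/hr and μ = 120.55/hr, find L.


ρ = λ/μ = 52.86/120.55 = 0.4385
L = ρ/(1−ρ) = 0.4385/(1 − 0.4385) = 0.4385/0.5615 = 0.7809

Final: 0.7809


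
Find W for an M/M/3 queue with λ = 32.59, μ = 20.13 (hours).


a = 1.6190; ρ = 0.5397; P₀ = 0.182953
Lq = P₀·a^c·ρ/(c!(1−ρ)²) = 0.32951
Wq = Lq/λ = 0.32951/32.59 = 0.01011 hr
W = Wq + 1/μ = 0.01011 + 0.04968 = 0.05979 hr

Final: 0.05979 hr


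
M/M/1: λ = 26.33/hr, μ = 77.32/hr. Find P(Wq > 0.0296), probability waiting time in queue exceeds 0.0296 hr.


ρ = 26.33/77.32 = 0.3405
P(Wq > t) = ρ·e^{−(μ−λ)t} = 0.3405·e^{−1.5093}
= 0.3405·0.221064 = 0.075279

Final: 0.075279


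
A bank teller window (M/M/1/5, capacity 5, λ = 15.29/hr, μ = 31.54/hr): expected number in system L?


ρ = 15.29/31.54 = 0.4848
L = ρ[1 − (K+1)ρ^K + Kρ^(K+1)] / [(1−ρ)(1−ρ^(K+1))]
Numerator: 0.4848·(1 − 6·0.026775 + 5·0.012980) = 0.438364
Denominator: (0.5152)·(0.987020) = 0.508531
L = 0.438364/0.508531 = 0.8620

Final: 0.8620


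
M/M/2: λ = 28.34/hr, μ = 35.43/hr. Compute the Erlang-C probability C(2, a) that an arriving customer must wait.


a = λ/μ = 0.7999; ρ = a/2 = 0.3999
P₀ = 0.428629 (from M/M/c formula)
C(c,a) = [a^c/(c!(1−ρ))]·P₀ = [0.63982/(2·0.6001)]·0.428629
= 0.53313·0.428629 = 0.228516

Final: 0.228516


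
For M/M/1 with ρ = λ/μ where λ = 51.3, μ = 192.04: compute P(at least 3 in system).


ρ = 51.3/192.04 = 0.2671
P(N ≥ n) = ρ^n = 0.2671^3 = 0.019062

Final: 0.019062


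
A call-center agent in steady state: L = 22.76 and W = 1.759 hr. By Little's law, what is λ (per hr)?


λ = L/W = 22.76/1.759 = 12.9392 /hr

Final: 12.9392 /hr


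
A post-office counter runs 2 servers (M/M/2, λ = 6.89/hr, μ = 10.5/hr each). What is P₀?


a = λ/μ = 6.89/10.5 = 0.6562; ρ = a/c = 0.3281
Σ_{k=0}^{1} a^k/k! (terms k=0..1) = 1.00000 + 0.65619 = 1.65619
Tail: a^2/(2!(1−ρ)) = 0.43059/(2·0.6719) = 0.32042
P₀ = 1/(1.65619 + 0.32042) = 1/1.97661 = 0.505916

Final: 0.505916


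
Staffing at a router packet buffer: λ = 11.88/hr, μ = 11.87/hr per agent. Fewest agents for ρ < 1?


Stability requires cμ > λ ⇔ c > λ/μ.
λ/μ = 11.88/11.87 = 1.0008
Minimum integer c = ⌊1.0008⌋ + 1 = 2
Check: 2·11.87 = 23.74 > 11.88, while 1·11.87 = 11.87 ≤ 11.88

Final: 2 servers


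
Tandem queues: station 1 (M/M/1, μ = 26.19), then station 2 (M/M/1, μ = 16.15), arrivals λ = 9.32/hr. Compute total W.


Each node sees arrival rate λ = 9.32/hr (tandem ⇒ throughput preserved).
W₁ = 1/(μ₁−λ) = 1/(26.19−9.32) = 0.05928 hr
W₂ = 1/(μ₂−λ) = 1/(16.15−9.32) = 0.14641 hr
W_total = W₁ + W₂ = 0.05928 + 0.14641 = 0.20569 hr

Final: 0.20569 hr


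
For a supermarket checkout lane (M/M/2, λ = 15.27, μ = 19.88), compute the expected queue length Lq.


a = λ/μ = 0.7681; ρ = a/2 = 0.3841
P₀ = 0.445030
Lq = P₀·a^c·ρ / (c!·(1−ρ)²) = 0.445030·0.58999·0.3841/(2·0.37939)
= 0.13290

Final: 0.13290


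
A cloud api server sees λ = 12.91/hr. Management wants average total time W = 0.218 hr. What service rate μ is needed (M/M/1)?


W = 1/(μ−λ) ⇒ μ − λ = 1/W = 1/0.218 = 4.5872
μ = λ + 1/W = 12.91 + 4.5872 = 17.4972 per hr

Final: 17.4972 /hr


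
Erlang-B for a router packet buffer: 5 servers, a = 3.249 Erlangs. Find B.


B(c,a) = (a^c/c!) / Σ_{k=0}^{c} a^k/k!
a^5/5! = 3.016944
Σ terms (k=0..5): 1.00000 + 3.24900 + 5.27800 + 5.71607 + 4.64288 + 3.01694 = 22.902901
B = 3.016944/22.902901 = 0.131728

Final: 0.131728


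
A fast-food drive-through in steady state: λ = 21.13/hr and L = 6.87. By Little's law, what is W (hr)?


W = L/λ = 6.87/21.13 = 0.3251 hr

Final: 0.3251 hr


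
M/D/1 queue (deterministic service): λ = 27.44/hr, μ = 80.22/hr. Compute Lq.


ρ = 27.44/80.22 = 0.3421
M/D/1: Lq = ρ²/(2(1−ρ)) = 0.1170/(2·0.6579) = 0.08892

Final: 0.08892


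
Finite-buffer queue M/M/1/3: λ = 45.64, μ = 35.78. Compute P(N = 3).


ρ = λ/μ = 45.64/35.78 = 1.2756
P_K = (1−ρ)ρ^K/(1−ρ^(K+1)) = (-0.2756·2.075467)/(1 − 2.647410)
= -0.571943/-1.647410 = 0.347177

Final: 0.347177


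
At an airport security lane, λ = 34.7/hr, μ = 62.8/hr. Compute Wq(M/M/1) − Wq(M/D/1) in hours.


ρ = 34.7/62.8 = 0.5525
Wq(M/M/1) = ρ/(μ−λ) = 0.5525/28.10 = 0.01966 hr
Wq(M/D/1) = ρ/(2(μ−λ)) = 0.009832 hr
Savings = 0.01966 − 0.009832 = 0.009832 hr

Final: 0.009832 hr


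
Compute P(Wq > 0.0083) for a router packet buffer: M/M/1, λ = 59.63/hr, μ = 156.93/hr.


ρ = 59.63/156.93 = 0.3800
P(Wq > t) = ρ·e^{−(μ−λ)t} = 0.3800·e^{−0.8076}
= 0.3800·0.445931 = 0.169444

Final: 0.169444


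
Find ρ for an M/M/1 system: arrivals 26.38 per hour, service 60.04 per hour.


ρ = λ/μ = 26.38/60.04 = 0.4394

Final: 0.4394


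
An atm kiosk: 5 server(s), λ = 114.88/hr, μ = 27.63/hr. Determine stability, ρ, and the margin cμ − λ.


Total capacity cμ = 5·27.63 = 138.15/hr
ρ = λ/(cμ) = 114.88/138.15 = 0.8316
Stable ⇔ ρ < 1: YES
Spare capacity = cμ − λ = 138.15 − 114.88 = 23.27/hr

Final: ρ = 0.8316; stable; margin = 23.27/hr


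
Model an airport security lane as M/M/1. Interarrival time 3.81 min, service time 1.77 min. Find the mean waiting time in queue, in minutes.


λ = 60/3.81 = 15.7480 /hr
μ = 60/1.77 = 33.8983 /hr
ρ = λ/μ = 15.7480/33.8983 = 0.4646
Wq = ρ/(μ−λ) = 0.4646/(33.8983−15.7480) = 0.02560 hr
In minutes: 0.02560·60 = 1.536 min

Final: 1.536 min


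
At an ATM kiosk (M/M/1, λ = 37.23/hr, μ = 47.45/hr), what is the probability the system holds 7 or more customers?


ρ = 37.23/47.45 = 0.7846
P(N ≥ n) = ρ^n = 0.7846^7 = 0.183062

Final: 0.183062


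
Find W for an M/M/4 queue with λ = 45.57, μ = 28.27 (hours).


a = 1.6120; ρ = 0.4030; P₀ = 0.196833
Lq = P₀·a^c·ρ/(c!(1−ρ)²) = 0.06261
Wq = Lq/λ = 0.06261/45.57 = 0.001374 hr
W = Wq + 1/μ = 0.001374 + 0.03537 = 0.03675 hr

Final: 0.03675 hr


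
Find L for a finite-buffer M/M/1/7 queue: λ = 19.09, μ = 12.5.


ρ = 19.09/12.5 = 1.5272
L = ρ[1 − (K+1)ρ^K + Kρ^(K+1)] / [(1−ρ)(1−ρ^(K+1))]
Numerator: 1.5272·(1 − 8·19.376325 + 7·29.591523) = 81.140234
Denominator: (-0.5272)·(-28.591523) = 15.073451
L = 81.140234/15.073451 = 5.3830

Final: 5.3830


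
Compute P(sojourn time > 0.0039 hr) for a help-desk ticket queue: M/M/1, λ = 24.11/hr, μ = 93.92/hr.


W ~ Exponential(μ−λ) for M/M/1.
μ − λ = 93.92 − 24.11 = 69.8100
P(W > t) = e^{−(μ−λ)t} = e^{−0.2723} = 0.761657

Final: 0.761657


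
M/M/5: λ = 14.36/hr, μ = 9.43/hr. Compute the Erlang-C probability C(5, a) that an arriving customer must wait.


a = λ/μ = 1.5228; ρ = a/5 = 0.3046
P₀ = 0.217724 (from M/M/c formula)
C(c,a) = [a^c/(c!(1−ρ))]·P₀ = [8.18868/(120·0.6954)]·0.217724
= 0.09812·0.217724 = 0.021364

Final: 0.021364


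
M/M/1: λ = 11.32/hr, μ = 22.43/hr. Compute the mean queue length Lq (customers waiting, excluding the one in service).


ρ = 11.32/22.43 = 0.5047
Lq = ρ²/(1−ρ) = 0.2547/0.4953 = 0.5142

Final: 0.5142


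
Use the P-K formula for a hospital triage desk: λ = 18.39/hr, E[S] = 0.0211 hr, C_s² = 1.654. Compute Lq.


ρ = λ·E[S] = 18.39·0.0211 = 0.3880
Lq = ρ²(1+C_s²)/(2(1−ρ)) = 0.1506·(1+1.654)/(2·0.6120)
= 0.1506·2.6540/1.2239 = 0.32649

Final: 0.32649


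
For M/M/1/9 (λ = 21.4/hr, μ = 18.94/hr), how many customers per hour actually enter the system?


ρ = 1.1299; P_K = (1−ρ)ρ^9/(1−ρ^10) = 0.163029
λ_eff = λ(1 − P_K) = 21.4·(1 − 0.163029) = 21.4·0.836971 = 17.9112 /hr

Final: 17.9112 /hr


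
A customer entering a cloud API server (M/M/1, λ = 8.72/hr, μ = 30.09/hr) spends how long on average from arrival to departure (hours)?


W = 1/(μ−λ) = 1/(30.09 − 8.72) = 1/21.37 = 0.04679 hr

Final: 0.04679 hr


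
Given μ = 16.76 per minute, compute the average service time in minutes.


Mean service time = 1/μ = 1/16.76 minute = 0.05967 minute
In minutes: 0.05967 × 1 = 0.05967 min

Final: 0.05967 min


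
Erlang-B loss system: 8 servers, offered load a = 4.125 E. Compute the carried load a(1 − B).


B(8,4.125) = 0.034478 (Erlang-B)
Carried load = a(1 − B) = 4.125·(1 − 0.034478) = 4.125·0.965522 = 3.9828 E

Final: 3.9828 Erlangs


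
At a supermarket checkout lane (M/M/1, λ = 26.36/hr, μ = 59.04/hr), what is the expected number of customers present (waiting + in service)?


ρ = λ/μ = 26.36/59.04 = 0.4465
L = ρ/(1−ρ) = 0.4465/(1 − 0.4465) = 0.4465/0.5535 = 0.8066

Final: 0.8066


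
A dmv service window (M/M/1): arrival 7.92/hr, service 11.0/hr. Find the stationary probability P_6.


ρ = 7.92/11.0 = 0.7200
P_n = (1−ρ)·ρ^n = (1 − 0.7200)·0.7200^6 = 0.2800·0.139314 = 0.039008

Final: 0.039008


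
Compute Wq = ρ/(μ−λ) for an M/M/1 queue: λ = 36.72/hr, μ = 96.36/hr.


ρ = 36.72/96.36 = 0.3811
Wq = ρ/(μ−λ) = 0.3811/(96.36 − 36.72) = 0.3811/59.64 = 0.006390 hr

Final: 0.006390 hr


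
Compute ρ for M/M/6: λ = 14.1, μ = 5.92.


ρ = λ/(cμ) = 14.1/(6·5.92) = 14.1/35.52 = 0.3970

Final: 0.3970


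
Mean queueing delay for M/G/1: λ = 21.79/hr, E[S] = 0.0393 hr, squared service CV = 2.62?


ρ = λ·E[S] = 21.79·0.0393 = 0.8563
E[S²] = E[S]²(1+C_s²) = 0.0393²·(1+2.62) = 0.005591
Wq = λ·E[S²]/(2(1−ρ)) = 21.79·0.005591/(2·0.1437) = 0.42404 hr

Final: 0.42404 hr


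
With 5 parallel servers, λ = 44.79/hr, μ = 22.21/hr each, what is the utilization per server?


ρ = λ/(cμ) = 44.79/(5·22.21) = 44.79/111.05 = 0.4033

Final: 0.4033


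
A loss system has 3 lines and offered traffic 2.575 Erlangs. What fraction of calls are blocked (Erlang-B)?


B(c,a) = (a^c/c!) / Σ_{k=0}^{c} a^k/k!
a^3/3! = 2.845643
Σ terms (k=0..3): 1.00000 + 2.57500 + 3.31531 + 2.84564 = 9.735956
B = 2.845643/9.735956 = 0.292282

Final: 0.292282
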